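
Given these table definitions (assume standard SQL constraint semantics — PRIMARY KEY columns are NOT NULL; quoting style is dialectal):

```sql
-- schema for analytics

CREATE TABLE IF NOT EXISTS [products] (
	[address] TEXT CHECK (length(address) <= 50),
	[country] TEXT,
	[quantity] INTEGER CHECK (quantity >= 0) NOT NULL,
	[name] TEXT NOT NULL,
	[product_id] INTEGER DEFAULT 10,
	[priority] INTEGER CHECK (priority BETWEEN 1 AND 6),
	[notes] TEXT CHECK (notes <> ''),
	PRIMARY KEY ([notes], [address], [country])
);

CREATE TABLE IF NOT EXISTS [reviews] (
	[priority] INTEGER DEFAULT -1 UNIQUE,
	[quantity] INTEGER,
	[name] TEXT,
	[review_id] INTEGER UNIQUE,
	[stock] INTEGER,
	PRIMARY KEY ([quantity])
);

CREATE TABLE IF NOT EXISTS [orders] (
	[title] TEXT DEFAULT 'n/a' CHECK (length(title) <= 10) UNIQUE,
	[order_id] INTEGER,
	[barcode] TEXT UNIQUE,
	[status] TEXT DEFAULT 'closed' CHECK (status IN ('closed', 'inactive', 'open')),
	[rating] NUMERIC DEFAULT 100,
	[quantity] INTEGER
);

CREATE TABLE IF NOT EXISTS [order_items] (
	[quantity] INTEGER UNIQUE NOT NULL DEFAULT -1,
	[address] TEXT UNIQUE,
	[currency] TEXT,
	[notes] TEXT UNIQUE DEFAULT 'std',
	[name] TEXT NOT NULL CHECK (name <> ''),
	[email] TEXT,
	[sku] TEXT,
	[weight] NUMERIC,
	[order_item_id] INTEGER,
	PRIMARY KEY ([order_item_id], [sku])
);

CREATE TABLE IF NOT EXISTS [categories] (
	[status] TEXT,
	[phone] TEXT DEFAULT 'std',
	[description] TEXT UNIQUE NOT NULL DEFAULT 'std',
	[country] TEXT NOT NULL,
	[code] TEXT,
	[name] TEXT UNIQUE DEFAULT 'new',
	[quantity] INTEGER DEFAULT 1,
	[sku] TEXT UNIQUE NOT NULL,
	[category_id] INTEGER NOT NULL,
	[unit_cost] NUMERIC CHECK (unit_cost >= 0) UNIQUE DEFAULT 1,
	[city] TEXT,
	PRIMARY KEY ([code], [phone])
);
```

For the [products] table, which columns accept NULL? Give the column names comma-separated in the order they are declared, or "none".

- address: part of the PRIMARY KEY, which implies NOT NULL → not nullable.
- country: part of the PRIMARY KEY, which implies NOT NULL → not nullable.
- quantity: declared NOT NULL → not nullable.
- name: declared NOT NULL → not nullable.
- product_id: DEFAULT only fills an omitted column; an explicit NULL is still allowed → nullable.
- priority: CHECK does not forbid NULL (a CHECK constraint passes when its expression is NULL) → nullable.
- notes: part of the PRIMARY KEY, which implies NOT NULL → not nullable.

product_id, priority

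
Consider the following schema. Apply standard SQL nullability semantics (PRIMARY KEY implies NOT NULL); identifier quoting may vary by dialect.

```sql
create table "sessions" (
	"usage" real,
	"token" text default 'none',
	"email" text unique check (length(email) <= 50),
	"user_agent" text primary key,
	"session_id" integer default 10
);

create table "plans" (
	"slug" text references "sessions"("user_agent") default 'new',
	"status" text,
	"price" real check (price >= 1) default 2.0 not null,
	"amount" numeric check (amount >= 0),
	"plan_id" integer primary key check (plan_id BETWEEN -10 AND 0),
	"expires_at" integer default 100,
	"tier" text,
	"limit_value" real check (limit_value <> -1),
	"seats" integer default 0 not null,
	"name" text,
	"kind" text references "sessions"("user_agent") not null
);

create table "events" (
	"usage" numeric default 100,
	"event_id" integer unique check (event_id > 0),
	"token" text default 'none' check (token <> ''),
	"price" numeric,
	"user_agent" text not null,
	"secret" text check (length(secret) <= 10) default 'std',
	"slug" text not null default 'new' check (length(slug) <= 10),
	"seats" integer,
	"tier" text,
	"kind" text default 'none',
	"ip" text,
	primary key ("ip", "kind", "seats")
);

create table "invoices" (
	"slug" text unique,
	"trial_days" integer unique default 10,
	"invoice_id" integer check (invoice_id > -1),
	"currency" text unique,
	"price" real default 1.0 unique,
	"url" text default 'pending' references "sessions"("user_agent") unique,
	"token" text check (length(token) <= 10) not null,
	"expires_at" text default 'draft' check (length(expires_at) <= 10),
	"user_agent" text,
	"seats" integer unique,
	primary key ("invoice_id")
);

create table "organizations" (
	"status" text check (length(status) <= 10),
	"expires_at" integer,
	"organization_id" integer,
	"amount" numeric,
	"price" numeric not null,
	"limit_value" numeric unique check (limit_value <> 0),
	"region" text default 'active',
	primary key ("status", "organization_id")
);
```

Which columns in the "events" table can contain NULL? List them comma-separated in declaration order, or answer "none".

usage, event_id, token, price, secret, tier

- usage: DEFAULT only fills an omitted column; an explicit NULL is still allowed → nullable.
- event_id: CHECK does not forbid NULL (a CHECK constraint passes when its expression is NULL) → nullable.
- token: CHECK does not forbid NULL (a CHECK constraint passes when its expression is NULL) → nullable.
- price: no NOT NULL constraint applies → nullable.
- user_agent: declared NOT NULL → not nullable.
- secret: CHECK does not forbid NULL (a CHECK constraint passes when its expression is NULL) → nullable.
- slug: declared NOT NULL → not nullable.
- seats: part of the PRIMARY KEY, which implies NOT NULL → not nullable.
- tier: no NOT NULL constraint applies → nullable.
- kind: part of the PRIMARY KEY, which implies NOT NULL → not nullable.
- ip: part of the PRIMARY KEY, which implies NOT NULL → not nullable.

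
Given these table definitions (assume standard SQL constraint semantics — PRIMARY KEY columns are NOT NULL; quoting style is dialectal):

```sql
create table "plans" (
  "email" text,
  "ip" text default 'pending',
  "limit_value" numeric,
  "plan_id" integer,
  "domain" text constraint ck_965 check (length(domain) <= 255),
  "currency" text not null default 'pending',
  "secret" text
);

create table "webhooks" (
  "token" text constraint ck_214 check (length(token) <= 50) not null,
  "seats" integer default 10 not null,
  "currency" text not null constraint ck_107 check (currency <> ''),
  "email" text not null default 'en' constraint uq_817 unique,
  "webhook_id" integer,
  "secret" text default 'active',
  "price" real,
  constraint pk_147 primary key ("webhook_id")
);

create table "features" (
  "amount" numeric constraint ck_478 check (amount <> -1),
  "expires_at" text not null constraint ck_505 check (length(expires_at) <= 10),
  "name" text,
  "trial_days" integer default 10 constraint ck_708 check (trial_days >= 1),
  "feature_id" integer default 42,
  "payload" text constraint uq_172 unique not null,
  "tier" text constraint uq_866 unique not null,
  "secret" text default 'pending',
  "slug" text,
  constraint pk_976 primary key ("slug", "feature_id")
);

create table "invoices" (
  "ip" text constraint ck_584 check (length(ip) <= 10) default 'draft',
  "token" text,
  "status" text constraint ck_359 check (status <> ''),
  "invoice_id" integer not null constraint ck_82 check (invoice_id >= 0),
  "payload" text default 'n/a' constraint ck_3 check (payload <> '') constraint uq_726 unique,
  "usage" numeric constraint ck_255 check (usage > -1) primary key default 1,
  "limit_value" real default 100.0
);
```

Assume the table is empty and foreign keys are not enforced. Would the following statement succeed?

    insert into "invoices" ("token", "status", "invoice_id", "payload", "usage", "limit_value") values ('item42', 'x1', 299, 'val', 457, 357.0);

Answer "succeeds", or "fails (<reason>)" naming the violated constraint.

NOT NULL columns: invoice_id is supplied; usage is supplied.
CHECK constraints: 'x1' satisfies (status <> ''); 299 satisfies (invoice_id >= 0); 'val' satisfies (payload <> ''); 457 satisfies (usage > -1).
No constraint is violated.

succeeds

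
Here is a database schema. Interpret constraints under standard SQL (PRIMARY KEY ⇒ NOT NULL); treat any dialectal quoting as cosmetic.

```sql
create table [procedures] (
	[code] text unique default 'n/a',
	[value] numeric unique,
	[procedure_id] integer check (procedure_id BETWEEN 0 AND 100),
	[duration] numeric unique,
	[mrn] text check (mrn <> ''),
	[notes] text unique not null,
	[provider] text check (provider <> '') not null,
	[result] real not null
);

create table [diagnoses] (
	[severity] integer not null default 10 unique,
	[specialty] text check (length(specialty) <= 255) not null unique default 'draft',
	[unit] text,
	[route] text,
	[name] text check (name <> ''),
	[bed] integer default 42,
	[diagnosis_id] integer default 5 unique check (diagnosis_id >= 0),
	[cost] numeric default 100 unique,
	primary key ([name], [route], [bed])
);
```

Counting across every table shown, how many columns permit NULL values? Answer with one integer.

8

procedures: 5 nullable (code, value, procedure_id, duration, mrn — PK none and explicit NOT NULL columns excluded).
diagnoses: 3 nullable (unit, diagnosis_id, cost — PK (name, route, bed) and explicit NOT NULL columns excluded).
Total: 5 + 3 = 8.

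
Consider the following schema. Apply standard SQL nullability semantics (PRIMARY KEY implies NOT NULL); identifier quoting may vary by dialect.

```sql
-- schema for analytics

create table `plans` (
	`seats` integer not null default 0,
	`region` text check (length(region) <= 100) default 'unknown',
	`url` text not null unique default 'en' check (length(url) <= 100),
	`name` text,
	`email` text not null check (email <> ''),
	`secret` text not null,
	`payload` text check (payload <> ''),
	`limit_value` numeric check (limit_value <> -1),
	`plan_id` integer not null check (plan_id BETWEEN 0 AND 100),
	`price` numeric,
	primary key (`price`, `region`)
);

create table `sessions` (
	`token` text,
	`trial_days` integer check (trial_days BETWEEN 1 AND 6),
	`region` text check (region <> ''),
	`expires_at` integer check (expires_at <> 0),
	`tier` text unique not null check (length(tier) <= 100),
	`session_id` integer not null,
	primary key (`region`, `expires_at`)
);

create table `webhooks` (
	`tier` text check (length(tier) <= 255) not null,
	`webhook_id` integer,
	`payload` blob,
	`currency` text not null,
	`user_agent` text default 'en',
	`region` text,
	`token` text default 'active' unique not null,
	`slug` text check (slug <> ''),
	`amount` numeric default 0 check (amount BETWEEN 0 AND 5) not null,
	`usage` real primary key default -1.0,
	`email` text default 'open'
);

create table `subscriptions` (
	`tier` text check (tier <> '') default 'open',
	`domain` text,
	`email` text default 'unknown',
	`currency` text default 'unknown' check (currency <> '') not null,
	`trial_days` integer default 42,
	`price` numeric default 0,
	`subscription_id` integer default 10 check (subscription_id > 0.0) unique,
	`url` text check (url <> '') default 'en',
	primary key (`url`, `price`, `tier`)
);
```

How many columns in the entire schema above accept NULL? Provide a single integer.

15

plans: 3 nullable (name, payload, limit_value — PK (price, region) and explicit NOT NULL columns excluded).
sessions: 2 nullable (token, trial_days — PK (region, expires_at) and explicit NOT NULL columns excluded).
webhooks: 6 nullable (webhook_id, payload, user_agent, region, slug, email — PK (usage) and explicit NOT NULL columns excluded).
subscriptions: 4 nullable (domain, email, trial_days, subscription_id — PK (url, price, tier) and explicit NOT NULL columns excluded).
Total: 3 + 2 + 6 + 4 = 15.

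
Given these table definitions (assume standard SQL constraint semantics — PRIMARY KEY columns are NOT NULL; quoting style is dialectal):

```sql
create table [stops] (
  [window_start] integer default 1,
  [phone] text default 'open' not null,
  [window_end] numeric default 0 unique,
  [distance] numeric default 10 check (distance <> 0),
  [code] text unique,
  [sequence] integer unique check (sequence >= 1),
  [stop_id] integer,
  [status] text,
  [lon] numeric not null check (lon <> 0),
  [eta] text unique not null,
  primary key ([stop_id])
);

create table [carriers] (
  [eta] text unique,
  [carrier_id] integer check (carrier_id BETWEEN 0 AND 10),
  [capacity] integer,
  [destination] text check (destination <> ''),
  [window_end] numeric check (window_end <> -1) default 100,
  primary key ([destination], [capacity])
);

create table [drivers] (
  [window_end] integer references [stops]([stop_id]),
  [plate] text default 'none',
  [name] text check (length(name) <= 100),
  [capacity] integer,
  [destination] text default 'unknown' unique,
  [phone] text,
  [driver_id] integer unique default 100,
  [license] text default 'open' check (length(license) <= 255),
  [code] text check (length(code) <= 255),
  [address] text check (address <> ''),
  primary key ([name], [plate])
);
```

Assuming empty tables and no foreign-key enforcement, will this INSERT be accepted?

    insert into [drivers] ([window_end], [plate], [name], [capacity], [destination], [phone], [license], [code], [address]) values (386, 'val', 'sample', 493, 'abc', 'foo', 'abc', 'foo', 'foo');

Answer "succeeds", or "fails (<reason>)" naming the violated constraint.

succeeds

NOT NULL columns: name is supplied; plate is supplied.
CHECK constraints: 'sample' satisfies (length(name) <= 100); 'abc' satisfies (length(license) <= 255); 'foo' satisfies (length(code) <= 255); 'foo' satisfies (address <> '').
No constraint is violated.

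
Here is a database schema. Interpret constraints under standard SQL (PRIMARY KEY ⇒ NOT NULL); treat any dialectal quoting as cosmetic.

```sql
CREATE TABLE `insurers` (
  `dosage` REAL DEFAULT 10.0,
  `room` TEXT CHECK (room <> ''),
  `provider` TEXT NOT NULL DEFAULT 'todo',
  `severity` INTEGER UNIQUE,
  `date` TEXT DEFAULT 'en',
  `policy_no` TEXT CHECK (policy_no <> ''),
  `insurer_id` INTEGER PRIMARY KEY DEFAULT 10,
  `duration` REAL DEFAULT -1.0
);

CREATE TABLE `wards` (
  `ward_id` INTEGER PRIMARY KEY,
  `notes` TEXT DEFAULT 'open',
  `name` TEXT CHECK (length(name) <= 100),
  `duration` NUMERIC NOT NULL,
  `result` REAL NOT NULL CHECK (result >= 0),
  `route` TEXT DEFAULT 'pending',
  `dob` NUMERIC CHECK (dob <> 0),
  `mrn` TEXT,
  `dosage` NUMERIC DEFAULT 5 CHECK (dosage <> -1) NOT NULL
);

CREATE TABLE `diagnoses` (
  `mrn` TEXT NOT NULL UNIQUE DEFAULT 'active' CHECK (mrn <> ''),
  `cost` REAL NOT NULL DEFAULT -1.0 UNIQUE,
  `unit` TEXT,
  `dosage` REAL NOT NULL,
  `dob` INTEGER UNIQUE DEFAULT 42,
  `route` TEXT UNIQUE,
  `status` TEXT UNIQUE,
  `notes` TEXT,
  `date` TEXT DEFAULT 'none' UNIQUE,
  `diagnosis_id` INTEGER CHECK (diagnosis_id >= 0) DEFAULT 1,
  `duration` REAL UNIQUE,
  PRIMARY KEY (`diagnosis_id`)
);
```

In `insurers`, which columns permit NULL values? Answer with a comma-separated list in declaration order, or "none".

dosage, room, severity, date, policy_no, duration

- dosage: DEFAULT only fills an omitted column; an explicit NULL is still allowed → nullable.
- room: CHECK does not forbid NULL (a CHECK constraint passes when its expression is NULL) → nullable.
- provider: declared NOT NULL → not nullable.
- severity: UNIQUE does not imply NOT NULL → nullable.
- date: DEFAULT only fills an omitted column; an explicit NULL is still allowed → nullable.
- policy_no: CHECK does not forbid NULL (a CHECK constraint passes when its expression is NULL) → nullable.
- insurer_id: part of the PRIMARY KEY, which implies NOT NULL → not nullable.
- duration: DEFAULT only fills an omitted column; an explicit NULL is still allowed → nullable.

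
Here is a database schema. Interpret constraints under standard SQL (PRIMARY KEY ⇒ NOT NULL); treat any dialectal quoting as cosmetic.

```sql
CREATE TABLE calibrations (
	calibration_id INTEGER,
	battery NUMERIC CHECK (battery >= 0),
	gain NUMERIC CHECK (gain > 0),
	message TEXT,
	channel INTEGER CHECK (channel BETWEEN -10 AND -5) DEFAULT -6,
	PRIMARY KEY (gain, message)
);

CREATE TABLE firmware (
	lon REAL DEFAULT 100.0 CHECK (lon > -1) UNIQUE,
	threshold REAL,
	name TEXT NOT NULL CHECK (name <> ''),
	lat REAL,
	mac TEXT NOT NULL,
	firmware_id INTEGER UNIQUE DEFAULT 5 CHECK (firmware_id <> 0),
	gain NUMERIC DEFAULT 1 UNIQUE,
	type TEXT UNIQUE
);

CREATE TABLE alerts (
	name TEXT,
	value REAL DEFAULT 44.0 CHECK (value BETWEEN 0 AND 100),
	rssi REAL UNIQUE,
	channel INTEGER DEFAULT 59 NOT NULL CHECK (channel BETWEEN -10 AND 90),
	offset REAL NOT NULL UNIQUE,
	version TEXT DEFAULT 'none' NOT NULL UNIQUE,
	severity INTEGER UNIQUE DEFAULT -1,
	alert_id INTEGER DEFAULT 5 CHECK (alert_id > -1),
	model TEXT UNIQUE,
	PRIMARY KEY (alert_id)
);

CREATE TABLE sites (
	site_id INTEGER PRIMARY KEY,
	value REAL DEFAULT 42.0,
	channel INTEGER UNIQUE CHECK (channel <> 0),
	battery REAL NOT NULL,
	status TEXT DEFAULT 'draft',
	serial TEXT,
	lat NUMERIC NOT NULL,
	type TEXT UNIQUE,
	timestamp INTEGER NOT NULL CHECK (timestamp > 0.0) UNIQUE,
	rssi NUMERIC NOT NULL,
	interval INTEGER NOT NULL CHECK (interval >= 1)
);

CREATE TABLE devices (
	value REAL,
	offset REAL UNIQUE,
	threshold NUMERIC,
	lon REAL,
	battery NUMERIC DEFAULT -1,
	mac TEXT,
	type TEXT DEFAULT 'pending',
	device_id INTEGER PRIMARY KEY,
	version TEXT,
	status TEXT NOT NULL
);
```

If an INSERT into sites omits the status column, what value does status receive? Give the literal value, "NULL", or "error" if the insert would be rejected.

'draft'

status has an explicit DEFAULT 'draft'.
When the column is omitted from an INSERT, that default is used.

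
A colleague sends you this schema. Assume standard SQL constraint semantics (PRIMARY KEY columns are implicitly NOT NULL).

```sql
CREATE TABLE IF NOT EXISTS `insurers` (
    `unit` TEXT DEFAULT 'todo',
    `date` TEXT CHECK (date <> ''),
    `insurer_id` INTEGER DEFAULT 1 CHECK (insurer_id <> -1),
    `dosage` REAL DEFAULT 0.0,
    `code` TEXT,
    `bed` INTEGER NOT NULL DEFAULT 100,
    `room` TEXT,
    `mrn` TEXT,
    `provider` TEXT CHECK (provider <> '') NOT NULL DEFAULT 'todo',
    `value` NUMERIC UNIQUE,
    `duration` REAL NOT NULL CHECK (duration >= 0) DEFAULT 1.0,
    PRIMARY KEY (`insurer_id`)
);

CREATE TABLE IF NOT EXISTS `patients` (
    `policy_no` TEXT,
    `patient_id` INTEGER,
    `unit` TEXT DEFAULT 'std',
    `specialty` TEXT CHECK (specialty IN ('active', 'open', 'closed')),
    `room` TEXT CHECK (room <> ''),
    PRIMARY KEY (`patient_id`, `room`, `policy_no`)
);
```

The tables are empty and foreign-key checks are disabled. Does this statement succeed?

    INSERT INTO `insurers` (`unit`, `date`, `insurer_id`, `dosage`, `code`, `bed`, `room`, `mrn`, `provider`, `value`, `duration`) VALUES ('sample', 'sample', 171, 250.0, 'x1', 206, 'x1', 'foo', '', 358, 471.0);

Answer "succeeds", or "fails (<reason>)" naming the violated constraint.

fails (CHECK on provider)

The value '' for provider violates CHECK (provider <> '').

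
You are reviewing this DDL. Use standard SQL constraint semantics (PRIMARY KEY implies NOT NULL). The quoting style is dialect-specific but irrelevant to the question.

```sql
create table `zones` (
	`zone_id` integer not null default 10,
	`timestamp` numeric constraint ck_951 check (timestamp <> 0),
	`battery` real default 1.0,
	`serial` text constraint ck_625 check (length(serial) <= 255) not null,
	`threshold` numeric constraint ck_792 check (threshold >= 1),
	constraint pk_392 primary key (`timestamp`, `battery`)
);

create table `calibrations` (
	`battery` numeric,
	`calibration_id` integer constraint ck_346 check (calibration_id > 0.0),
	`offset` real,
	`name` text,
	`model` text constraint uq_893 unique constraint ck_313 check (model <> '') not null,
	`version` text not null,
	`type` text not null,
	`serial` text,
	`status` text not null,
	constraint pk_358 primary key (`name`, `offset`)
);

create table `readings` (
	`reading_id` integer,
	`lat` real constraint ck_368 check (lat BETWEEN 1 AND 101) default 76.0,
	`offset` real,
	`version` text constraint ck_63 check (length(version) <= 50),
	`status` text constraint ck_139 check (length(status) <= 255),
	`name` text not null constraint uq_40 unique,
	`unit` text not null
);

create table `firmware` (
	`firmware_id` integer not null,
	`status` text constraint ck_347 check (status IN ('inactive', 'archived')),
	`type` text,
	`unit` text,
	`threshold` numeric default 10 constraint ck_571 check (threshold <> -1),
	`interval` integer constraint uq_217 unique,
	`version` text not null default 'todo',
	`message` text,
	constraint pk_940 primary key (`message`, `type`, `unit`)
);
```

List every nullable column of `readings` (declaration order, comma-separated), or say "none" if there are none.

reading_id, lat, offset, version, status

- reading_id: no NOT NULL constraint applies → nullable.
- lat: CHECK does not forbid NULL (a CHECK constraint passes when its expression is NULL) → nullable.
- offset: no NOT NULL constraint applies → nullable.
- version: CHECK does not forbid NULL (a CHECK constraint passes when its expression is NULL) → nullable.
- status: CHECK does not forbid NULL (a CHECK constraint passes when its expression is NULL) → nullable.
- name: declared NOT NULL → not nullable.
- unit: declared NOT NULL → not nullable.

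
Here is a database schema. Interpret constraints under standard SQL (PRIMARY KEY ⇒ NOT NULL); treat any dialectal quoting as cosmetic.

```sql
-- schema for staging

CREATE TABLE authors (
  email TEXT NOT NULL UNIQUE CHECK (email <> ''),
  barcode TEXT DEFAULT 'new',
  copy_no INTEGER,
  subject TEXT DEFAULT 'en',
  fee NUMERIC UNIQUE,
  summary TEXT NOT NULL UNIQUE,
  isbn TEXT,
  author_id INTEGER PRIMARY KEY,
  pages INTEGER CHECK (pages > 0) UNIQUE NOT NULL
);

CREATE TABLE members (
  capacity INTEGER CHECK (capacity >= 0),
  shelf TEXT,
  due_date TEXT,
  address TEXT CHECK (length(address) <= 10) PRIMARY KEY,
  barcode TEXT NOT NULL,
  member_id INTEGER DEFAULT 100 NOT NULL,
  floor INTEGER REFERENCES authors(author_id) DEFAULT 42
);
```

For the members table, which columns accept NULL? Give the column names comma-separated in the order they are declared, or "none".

capacity, shelf, due_date, floor

- capacity: CHECK does not forbid NULL (a CHECK constraint passes when its expression is NULL) → nullable.
- shelf: no NOT NULL constraint applies → nullable.
- due_date: no NOT NULL constraint applies → nullable.
- address: part of the PRIMARY KEY, which implies NOT NULL → not nullable.
- barcode: declared NOT NULL → not nullable.
- member_id: declared NOT NULL → not nullable.
- floor: a foreign key column may be NULL unless separately constrained → nullable.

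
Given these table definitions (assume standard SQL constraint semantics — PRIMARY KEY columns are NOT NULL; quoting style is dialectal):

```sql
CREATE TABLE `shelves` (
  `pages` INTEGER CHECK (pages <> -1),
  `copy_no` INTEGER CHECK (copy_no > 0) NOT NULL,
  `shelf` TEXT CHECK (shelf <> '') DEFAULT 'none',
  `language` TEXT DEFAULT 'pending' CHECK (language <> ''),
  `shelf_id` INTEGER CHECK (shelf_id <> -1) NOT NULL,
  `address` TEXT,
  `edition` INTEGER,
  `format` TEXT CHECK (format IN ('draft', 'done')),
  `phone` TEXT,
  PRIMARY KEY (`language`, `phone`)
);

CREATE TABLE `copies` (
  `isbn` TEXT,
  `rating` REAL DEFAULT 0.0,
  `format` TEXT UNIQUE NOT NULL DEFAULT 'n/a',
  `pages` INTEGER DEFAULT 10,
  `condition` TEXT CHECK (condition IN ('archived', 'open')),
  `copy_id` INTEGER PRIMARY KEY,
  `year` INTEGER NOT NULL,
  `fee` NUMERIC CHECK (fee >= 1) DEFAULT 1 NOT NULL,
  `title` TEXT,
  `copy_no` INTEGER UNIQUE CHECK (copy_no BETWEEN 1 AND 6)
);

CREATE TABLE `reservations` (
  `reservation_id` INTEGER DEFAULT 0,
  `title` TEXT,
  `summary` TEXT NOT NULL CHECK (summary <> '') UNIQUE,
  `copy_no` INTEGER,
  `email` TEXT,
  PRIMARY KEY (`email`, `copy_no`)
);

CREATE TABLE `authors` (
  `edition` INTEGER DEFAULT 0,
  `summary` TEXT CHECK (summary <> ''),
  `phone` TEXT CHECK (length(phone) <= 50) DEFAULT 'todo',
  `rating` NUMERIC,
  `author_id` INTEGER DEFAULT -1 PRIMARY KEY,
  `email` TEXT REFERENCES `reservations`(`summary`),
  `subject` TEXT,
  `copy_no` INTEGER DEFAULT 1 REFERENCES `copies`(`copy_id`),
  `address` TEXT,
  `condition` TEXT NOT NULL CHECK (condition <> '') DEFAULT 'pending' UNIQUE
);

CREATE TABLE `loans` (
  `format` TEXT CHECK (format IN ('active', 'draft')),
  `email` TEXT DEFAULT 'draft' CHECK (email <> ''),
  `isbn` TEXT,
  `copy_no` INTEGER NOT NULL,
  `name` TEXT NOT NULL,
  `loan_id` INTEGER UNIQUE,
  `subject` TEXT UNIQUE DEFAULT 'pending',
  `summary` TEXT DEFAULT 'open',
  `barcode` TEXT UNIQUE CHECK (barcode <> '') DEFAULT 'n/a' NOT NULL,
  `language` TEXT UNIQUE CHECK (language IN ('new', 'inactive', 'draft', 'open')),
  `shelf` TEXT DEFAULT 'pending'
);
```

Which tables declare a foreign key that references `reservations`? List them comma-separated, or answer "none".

authors

- authors.email references reservations(summary).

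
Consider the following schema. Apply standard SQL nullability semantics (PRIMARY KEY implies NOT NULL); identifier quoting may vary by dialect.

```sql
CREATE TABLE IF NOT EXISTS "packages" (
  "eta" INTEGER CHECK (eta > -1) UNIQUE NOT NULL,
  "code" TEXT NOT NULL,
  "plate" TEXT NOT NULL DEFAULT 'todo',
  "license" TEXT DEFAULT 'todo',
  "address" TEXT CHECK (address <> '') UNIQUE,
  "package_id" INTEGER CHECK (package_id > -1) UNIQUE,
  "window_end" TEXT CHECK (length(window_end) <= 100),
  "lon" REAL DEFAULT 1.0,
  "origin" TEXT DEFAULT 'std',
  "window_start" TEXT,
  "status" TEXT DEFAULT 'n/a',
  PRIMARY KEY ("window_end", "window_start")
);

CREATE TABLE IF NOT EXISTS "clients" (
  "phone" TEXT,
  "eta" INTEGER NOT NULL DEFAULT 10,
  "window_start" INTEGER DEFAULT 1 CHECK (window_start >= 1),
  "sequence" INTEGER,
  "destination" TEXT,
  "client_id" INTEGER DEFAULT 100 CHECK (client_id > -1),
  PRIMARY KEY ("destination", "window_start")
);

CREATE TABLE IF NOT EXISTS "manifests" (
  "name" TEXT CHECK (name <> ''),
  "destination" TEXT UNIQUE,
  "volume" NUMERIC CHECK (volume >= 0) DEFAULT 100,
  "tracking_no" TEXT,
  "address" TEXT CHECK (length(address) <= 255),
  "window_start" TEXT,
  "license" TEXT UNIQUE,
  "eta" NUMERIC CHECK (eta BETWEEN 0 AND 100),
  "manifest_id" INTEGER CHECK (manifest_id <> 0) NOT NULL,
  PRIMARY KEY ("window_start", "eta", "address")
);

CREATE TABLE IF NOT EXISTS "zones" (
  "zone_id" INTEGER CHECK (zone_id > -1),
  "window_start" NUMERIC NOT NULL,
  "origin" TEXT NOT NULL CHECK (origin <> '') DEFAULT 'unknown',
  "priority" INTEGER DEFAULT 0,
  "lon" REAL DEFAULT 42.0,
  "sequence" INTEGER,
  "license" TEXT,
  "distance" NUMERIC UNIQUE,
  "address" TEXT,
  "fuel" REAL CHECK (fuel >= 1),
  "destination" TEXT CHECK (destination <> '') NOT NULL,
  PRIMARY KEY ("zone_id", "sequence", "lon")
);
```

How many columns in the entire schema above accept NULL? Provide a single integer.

packages: 6 nullable (license, address, package_id, lon, origin, status — PK (window_end, window_start) and explicit NOT NULL columns excluded).
clients: 3 nullable (phone, sequence, client_id — PK (destination, window_start) and explicit NOT NULL columns excluded).
manifests: 5 nullable (name, destination, volume, tracking_no, license — PK (window_start, eta, address) and explicit NOT NULL columns excluded).
zones: 5 nullable (priority, license, distance, address, fuel — PK (zone_id, sequence, lon) and explicit NOT NULL columns excluded).
Total: 6 + 3 + 5 + 5 = 19.

19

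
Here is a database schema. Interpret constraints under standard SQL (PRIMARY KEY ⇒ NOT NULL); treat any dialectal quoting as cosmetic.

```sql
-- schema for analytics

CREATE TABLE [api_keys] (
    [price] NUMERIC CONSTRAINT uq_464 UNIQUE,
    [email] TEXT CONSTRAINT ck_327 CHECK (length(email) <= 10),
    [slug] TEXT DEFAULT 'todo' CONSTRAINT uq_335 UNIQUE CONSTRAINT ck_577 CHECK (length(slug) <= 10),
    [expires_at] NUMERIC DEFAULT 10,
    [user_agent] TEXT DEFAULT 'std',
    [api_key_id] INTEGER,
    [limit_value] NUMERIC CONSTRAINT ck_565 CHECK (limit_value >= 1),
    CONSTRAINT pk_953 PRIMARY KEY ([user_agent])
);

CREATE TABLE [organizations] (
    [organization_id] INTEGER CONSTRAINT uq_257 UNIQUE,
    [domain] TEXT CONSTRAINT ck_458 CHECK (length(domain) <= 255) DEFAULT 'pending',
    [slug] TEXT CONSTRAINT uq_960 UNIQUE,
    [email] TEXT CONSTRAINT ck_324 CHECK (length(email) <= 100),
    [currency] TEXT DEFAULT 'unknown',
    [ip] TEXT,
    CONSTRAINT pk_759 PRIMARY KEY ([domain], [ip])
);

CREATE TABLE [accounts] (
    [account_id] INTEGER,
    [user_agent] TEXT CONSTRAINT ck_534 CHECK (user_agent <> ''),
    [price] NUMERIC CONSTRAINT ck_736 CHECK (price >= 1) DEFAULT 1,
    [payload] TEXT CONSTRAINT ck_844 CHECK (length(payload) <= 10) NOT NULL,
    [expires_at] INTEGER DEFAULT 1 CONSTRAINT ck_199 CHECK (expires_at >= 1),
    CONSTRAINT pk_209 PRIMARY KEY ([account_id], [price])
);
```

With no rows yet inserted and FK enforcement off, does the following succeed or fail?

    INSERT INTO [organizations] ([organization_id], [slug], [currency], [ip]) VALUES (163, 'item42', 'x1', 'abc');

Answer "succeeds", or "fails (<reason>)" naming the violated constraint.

NOT NULL columns: domain defaults to 'pending'; ip is supplied.
No constraint is violated.

succeeds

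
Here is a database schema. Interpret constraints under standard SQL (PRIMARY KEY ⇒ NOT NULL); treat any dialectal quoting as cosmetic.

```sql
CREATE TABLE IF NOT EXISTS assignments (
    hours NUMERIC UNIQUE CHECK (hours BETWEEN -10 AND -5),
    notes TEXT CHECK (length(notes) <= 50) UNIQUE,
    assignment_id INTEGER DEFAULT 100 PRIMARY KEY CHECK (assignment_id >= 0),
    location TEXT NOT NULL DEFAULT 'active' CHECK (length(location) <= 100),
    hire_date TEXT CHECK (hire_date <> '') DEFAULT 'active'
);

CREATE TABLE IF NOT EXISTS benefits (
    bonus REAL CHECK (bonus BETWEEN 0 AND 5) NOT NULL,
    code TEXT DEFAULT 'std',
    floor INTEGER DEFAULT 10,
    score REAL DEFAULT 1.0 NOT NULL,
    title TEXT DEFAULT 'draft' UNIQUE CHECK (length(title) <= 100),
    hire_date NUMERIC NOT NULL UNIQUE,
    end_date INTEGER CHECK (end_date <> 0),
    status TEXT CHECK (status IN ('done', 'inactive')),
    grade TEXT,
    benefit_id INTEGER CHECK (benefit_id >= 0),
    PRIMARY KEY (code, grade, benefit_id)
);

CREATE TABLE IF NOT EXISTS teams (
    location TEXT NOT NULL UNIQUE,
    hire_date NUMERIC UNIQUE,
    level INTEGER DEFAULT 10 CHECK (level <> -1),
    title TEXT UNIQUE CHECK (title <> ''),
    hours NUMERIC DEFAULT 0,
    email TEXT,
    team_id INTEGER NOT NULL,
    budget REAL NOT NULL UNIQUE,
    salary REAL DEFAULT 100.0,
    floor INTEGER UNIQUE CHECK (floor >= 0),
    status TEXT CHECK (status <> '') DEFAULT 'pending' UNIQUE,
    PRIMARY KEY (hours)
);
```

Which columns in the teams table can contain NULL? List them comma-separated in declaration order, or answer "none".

- location: declared NOT NULL → not nullable.
- hire_date: UNIQUE does not imply NOT NULL → nullable.
- level: CHECK does not forbid NULL (a CHECK constraint passes when its expression is NULL) → nullable.
- title: CHECK does not forbid NULL (a CHECK constraint passes when its expression is NULL) → nullable.
- hours: part of the PRIMARY KEY, which implies NOT NULL → not nullable.
- email: no NOT NULL constraint applies → nullable.
- team_id: declared NOT NULL → not nullable.
- budget: declared NOT NULL → not nullable.
- salary: DEFAULT only fills an omitted column; an explicit NULL is still allowed → nullable.
- floor: CHECK does not forbid NULL (a CHECK constraint passes when its expression is NULL) → nullable.
- status: CHECK does not forbid NULL (a CHECK constraint passes when its expression is NULL) → nullable.

hire_date, level, title, email, salary, floor, status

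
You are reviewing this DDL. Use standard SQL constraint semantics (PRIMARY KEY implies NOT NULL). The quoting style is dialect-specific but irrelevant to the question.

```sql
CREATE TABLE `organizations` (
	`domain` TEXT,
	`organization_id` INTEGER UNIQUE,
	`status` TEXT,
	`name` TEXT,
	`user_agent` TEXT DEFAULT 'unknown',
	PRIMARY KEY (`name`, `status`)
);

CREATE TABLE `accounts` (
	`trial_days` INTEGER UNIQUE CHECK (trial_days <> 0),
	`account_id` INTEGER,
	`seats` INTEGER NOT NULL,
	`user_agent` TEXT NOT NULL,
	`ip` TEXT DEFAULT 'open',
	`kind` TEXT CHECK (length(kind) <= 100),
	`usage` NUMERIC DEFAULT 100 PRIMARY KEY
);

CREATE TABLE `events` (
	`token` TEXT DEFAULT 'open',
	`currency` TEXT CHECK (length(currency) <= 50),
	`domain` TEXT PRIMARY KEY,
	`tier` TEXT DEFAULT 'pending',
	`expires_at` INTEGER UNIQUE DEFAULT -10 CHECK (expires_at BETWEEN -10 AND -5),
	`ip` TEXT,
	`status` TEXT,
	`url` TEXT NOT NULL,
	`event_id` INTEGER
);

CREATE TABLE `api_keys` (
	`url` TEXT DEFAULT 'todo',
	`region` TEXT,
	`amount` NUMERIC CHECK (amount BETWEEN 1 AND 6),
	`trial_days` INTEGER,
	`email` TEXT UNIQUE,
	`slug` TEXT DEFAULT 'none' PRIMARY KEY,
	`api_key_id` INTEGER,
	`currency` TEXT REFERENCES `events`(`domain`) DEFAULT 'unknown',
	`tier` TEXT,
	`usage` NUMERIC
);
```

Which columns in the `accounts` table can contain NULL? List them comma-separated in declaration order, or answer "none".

- trial_days: CHECK does not forbid NULL (a CHECK constraint passes when its expression is NULL) → nullable.
- account_id: no NOT NULL constraint applies → nullable.
- seats: declared NOT NULL → not nullable.
- user_agent: declared NOT NULL → not nullable.
- ip: DEFAULT only fills an omitted column; an explicit NULL is still allowed → nullable.
- kind: CHECK does not forbid NULL (a CHECK constraint passes when its expression is NULL) → nullable.
- usage: part of the PRIMARY KEY, which implies NOT NULL → not nullable.

trial_days, account_id, ip, kind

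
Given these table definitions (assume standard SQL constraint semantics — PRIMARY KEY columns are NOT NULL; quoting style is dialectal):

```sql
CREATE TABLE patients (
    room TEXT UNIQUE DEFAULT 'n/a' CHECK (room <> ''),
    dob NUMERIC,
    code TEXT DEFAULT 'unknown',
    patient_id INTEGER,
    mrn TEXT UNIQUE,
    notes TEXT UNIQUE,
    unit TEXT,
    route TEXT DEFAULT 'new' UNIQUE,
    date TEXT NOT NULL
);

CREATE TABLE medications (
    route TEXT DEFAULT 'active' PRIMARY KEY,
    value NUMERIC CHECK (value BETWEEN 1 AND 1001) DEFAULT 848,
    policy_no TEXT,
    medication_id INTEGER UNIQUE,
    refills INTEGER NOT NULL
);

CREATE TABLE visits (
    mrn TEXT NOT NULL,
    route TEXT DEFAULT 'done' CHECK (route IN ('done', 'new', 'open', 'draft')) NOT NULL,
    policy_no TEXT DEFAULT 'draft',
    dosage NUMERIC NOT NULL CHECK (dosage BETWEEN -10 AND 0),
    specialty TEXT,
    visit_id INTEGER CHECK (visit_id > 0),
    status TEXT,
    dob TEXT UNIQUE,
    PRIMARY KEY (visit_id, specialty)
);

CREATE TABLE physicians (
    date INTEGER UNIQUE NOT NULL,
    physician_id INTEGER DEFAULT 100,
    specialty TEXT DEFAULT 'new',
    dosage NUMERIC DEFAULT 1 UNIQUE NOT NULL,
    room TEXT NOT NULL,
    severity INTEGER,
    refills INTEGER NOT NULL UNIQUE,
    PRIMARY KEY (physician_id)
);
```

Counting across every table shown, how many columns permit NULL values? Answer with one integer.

16

patients: 8 nullable (room, dob, code, patient_id, mrn, notes, unit, route — PK none and explicit NOT NULL columns excluded).
medications: 3 nullable (value, policy_no, medication_id — PK (route) and explicit NOT NULL columns excluded).
visits: 3 nullable (policy_no, status, dob — PK (visit_id, specialty) and explicit NOT NULL columns excluded).
physicians: 2 nullable (specialty, severity — PK (physician_id) and explicit NOT NULL columns excluded).
Total: 8 + 3 + 3 + 2 = 16.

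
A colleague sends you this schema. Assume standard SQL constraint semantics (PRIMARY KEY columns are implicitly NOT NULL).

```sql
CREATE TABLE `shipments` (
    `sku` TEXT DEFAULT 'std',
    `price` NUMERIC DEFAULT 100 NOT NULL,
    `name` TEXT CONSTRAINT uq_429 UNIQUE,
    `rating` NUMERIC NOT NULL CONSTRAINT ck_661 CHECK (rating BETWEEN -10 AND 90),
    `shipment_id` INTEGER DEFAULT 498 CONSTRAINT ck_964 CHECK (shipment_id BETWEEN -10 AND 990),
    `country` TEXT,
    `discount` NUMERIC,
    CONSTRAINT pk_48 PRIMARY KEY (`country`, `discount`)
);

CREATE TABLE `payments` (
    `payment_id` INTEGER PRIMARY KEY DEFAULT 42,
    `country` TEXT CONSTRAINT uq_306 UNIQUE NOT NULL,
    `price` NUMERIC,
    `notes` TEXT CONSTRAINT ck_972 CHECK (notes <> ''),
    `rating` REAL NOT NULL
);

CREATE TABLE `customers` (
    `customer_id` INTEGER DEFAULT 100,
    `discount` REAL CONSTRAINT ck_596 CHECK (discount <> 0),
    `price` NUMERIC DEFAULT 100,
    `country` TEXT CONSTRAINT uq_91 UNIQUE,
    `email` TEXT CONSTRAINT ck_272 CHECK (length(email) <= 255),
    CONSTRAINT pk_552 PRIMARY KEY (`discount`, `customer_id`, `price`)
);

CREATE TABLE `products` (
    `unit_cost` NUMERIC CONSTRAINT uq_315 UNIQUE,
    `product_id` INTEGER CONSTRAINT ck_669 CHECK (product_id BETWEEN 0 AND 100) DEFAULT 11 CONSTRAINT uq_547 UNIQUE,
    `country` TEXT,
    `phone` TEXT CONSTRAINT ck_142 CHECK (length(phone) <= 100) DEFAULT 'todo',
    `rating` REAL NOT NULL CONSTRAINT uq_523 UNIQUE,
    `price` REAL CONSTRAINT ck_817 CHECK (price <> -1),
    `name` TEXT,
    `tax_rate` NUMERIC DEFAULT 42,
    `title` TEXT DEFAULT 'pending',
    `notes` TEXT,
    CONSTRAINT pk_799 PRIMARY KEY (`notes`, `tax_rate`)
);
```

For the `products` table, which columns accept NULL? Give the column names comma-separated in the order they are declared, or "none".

- unit_cost: UNIQUE does not imply NOT NULL → nullable.
- product_id: CHECK does not forbid NULL (a CHECK constraint passes when its expression is NULL) → nullable.
- country: no NOT NULL constraint applies → nullable.
- phone: CHECK does not forbid NULL (a CHECK constraint passes when its expression is NULL) → nullable.
- rating: declared NOT NULL → not nullable.
- price: CHECK does not forbid NULL (a CHECK constraint passes when its expression is NULL) → nullable.
- name: no NOT NULL constraint applies → nullable.
- tax_rate: part of the PRIMARY KEY, which implies NOT NULL → not nullable.
- title: DEFAULT only fills an omitted column; an explicit NULL is still allowed → nullable.
- notes: part of the PRIMARY KEY, which implies NOT NULL → not nullable.

unit_cost, product_id, country, phone, price, name, title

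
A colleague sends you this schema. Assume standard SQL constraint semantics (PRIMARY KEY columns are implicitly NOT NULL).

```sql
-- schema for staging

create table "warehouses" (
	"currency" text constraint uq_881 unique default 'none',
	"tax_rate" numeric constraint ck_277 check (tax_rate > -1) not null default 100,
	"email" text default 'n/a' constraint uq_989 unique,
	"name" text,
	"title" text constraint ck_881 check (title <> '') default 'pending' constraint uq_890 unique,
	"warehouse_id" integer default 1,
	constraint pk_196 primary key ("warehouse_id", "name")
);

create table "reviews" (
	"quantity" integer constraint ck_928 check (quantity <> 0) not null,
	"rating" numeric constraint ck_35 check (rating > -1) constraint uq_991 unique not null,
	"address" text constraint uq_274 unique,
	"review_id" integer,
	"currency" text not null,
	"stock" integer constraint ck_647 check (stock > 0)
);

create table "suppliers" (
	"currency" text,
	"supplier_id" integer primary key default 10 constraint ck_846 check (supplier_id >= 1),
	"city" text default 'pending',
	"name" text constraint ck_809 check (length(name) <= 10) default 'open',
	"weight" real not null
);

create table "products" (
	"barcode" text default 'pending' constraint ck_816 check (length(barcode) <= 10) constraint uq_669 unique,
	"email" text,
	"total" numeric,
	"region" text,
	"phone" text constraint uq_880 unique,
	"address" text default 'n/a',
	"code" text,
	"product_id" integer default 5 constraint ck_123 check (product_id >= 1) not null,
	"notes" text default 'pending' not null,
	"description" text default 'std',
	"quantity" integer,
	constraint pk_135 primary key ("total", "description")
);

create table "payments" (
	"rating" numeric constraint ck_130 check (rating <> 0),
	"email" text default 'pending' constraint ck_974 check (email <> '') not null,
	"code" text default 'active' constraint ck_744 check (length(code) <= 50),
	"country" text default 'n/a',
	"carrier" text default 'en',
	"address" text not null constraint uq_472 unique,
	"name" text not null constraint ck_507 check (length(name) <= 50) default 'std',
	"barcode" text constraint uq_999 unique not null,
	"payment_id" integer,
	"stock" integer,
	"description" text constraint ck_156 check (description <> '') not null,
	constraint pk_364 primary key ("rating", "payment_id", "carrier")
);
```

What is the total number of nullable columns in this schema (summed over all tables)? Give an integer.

warehouses: 3 nullable (currency, email, title — PK (warehouse_id, name) and explicit NOT NULL columns excluded).
reviews: 3 nullable (address, review_id, stock — PK none and explicit NOT NULL columns excluded).
suppliers: 3 nullable (currency, city, name — PK (supplier_id) and explicit NOT NULL columns excluded).
products: 7 nullable (barcode, email, region, phone, address, code, quantity — PK (total, description) and explicit NOT NULL columns excluded).
payments: 3 nullable (code, country, stock — PK (rating, payment_id, carrier) and explicit NOT NULL columns excluded).
Total: 3 + 3 + 3 + 7 + 3 = 19.

19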